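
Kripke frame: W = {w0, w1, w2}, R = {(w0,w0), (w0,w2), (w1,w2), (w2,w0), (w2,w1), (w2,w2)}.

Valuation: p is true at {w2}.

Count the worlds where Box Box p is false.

w0: successors {w0, w2}; Box p there: w0:F, w2:F. ✗
w1: successors {w2}; Box p there: w2:F. ✗
w2: successors {w0, w1, w2}; Box p there: w0:F, w1:T, w2:F. ✗
Satisfying worlds: ∅.
So Box Box p fails at the other 3 worlds.

3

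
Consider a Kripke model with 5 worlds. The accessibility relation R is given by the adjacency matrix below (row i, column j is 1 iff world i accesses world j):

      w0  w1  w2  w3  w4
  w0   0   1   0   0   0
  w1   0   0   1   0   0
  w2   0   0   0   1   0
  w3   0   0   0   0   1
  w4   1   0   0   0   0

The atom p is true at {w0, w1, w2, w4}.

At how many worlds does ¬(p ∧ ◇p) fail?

3

w0: p ∧ ◇p is T. ✗
w1: p ∧ ◇p is T. ✗
w2: p ∧ ◇p is F. ✓
w3: p ∧ ◇p is F. ✓
w4: p ∧ ◇p is T. ✗
Satisfying worlds: {w2, w3}.
So ¬(p ∧ ◇p) fails at the other 3 worlds.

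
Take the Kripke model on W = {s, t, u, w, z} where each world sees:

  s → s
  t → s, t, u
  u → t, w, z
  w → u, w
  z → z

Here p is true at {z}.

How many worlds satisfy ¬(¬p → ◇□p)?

3

s: ¬p → ◇□p is F. ✓
t: ¬p → ◇□p is F. ✓
u: ¬p → ◇□p is T. ✗
w: ¬p → ◇□p is F. ✓
z: ¬p → ◇□p is T. ✗
Satisfying worlds: {s, t, w}.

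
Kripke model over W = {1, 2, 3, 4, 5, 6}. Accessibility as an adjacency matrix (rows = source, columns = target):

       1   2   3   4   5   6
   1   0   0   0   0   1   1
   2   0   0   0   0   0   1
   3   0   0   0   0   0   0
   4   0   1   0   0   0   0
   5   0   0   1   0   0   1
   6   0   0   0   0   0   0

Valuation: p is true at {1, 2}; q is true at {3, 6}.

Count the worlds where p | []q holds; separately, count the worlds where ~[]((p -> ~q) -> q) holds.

For p | []q:
1: p is T, []q is F. ✓
2: p is T, []q is T. ✓
3: p is F, []q is T. ✓
4: p is F, []q is F. ✗
5: p is F, []q is T. ✓
6: p is F, []q is T. ✓
— 5 worlds.
For ~[]((p -> ~q) -> q):
1: []((p -> ~q) -> q) is F. ✓
2: []((p -> ~q) -> q) is T. ✗
3: []((p -> ~q) -> q) is T. ✗
4: []((p -> ~q) -> q) is F. ✓
5: []((p -> ~q) -> q) is T. ✗
6: []((p -> ~q) -> q) is T. ✗
— 2 worlds.

5 and 2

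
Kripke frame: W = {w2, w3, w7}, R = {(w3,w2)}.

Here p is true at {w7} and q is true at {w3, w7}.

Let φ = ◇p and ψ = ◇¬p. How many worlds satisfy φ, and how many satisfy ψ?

0 and 1

For ◇p:
w2: no successors, so ◇p fails. ✗
w3: successors {w2}; p there: w2:F. ✗
w7: no successors, so ◇p fails. ✗
— 0 worlds.
For ◇¬p:
w2: no successors, so ◇¬p fails. ✗
w3: successors {w2}; ¬p there: w2:T. ✓
w7: no successors, so ◇¬p fails. ✗
— 1 world.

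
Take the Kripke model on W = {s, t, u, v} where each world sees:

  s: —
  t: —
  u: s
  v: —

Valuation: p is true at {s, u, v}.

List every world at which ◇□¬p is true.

{u}

s: no successors, so ◇□¬p fails. ✗
t: no successors, so ◇□¬p fails. ✗
u: successors {s}; □¬p there: s:T. ✓
v: no successors, so ◇□¬p fails. ✗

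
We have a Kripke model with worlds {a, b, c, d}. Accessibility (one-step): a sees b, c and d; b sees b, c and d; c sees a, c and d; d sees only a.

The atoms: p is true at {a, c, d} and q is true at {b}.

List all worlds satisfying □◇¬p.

{d}

a: successors {b, c, d}; ◇¬p there: b:T, c:F, d:F. ✗
b: successors {b, c, d}; ◇¬p there: b:T, c:F, d:F. ✗
c: successors {a, c, d}; ◇¬p there: a:T, c:F, d:F. ✗
d: successors {a}; ◇¬p there: a:T. ✓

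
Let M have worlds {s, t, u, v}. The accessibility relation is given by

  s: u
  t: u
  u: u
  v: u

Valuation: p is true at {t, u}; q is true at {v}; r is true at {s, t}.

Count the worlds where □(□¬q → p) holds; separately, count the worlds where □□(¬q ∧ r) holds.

4 and 0

For □(□¬q → p):
s: successors {u}; □¬q → p there: u:T. ✓
t: successors {u}; □¬q → p there: u:T. ✓
u: successors {u}; □¬q → p there: u:T. ✓
v: successors {u}; □¬q → p there: u:T. ✓
— 4 worlds.
For □□(¬q ∧ r):
s: successors {u}; □(¬q ∧ r) there: u:F. ✗
t: successors {u}; □(¬q ∧ r) there: u:F. ✗
u: successors {u}; □(¬q ∧ r) there: u:F. ✗
v: successors {u}; □(¬q ∧ r) there: u:F. ✗
— 0 worlds.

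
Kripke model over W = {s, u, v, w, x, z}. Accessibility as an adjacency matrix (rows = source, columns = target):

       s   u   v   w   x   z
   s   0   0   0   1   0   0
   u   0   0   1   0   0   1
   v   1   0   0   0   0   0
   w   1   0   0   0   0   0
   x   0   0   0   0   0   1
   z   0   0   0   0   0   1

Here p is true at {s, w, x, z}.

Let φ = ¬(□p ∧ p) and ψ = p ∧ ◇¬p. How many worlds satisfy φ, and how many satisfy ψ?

2 and 0

For ¬(□p ∧ p):
s: □p ∧ p is T. ✗
u: □p ∧ p is F. ✓
v: □p ∧ p is F. ✓
w: □p ∧ p is T. ✗
x: □p ∧ p is T. ✗
z: □p ∧ p is T. ✗
— 2 worlds.
For p ∧ ◇¬p:
s: p is T, ◇¬p is F. ✗
u: p is F, ◇¬p is T. ✗
v: p is F, ◇¬p is F. ✗
w: p is T, ◇¬p is F. ✗
x: p is T, ◇¬p is F. ✗
z: p is T, ◇¬p is F. ✗
— 0 worlds.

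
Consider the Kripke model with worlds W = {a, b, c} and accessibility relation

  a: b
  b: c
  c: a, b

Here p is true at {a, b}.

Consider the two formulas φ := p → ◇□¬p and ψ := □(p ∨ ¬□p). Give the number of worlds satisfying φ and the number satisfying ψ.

For p → ◇□¬p:
a: p is T, ◇□¬p is T. ✓
b: p is T, ◇□¬p is F. ✗
c: p is F, ◇□¬p is T. ✓
— 2 worlds.
For □(p ∨ ¬□p):
a: successors {b}; p ∨ ¬□p there: b:T. ✓
b: successors {c}; p ∨ ¬□p there: c:F. ✗
c: successors {a, b}; p ∨ ¬□p there: a:T, b:T. ✓
— 2 worlds.

2 and 2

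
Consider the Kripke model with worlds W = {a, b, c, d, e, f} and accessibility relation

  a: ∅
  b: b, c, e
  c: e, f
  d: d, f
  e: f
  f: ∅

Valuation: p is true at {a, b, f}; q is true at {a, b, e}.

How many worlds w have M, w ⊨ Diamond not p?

a: no successors, so Diamond not p fails. ✗
b: successors {b, c, e}; not p there: b:F, c:T, e:T. ✓
c: successors {e, f}; not p there: e:T, f:F. ✓
d: successors {d, f}; not p there: d:T, f:F. ✓
e: successors {f}; not p there: f:F. ✗
f: no successors, so Diamond not p fails. ✗
Satisfying worlds: {b, c, d}.

3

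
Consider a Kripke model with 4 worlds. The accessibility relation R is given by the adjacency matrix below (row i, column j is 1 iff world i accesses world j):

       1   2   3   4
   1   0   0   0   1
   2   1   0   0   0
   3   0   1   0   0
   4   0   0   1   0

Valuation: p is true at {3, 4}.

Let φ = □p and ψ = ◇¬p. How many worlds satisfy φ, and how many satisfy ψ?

For □p:
1: successors {4}; p there: 4:T. ✓
2: successors {1}; p there: 1:F. ✗
3: successors {2}; p there: 2:F. ✗
4: successors {3}; p there: 3:T. ✓
— 2 worlds.
For ◇¬p:
1: successors {4}; ¬p there: 4:F. ✗
2: successors {1}; ¬p there: 1:T. ✓
3: successors {2}; ¬p there: 2:T. ✓
4: successors {3}; ¬p there: 3:F. ✗
— 2 worlds.

2 and 2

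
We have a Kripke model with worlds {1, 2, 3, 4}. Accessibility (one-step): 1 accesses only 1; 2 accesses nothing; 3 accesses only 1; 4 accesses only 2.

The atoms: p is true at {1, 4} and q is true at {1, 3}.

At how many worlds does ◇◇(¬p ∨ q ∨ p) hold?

1: successors {1}; ◇(¬p ∨ q ∨ p) there: 1:T. ✓
2: no successors, so ◇◇(¬p ∨ q ∨ p) fails. ✗
3: successors {1}; ◇(¬p ∨ q ∨ p) there: 1:T. ✓
4: successors {2}; ◇(¬p ∨ q ∨ p) there: 2:F. ✗
Satisfying worlds: {1, 3}.

2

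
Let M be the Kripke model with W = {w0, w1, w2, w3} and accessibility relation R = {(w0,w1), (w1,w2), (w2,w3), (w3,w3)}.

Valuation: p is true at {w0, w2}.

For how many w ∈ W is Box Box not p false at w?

1

w0: successors {w1}; Box not p there: w1:F. ✗
w1: successors {w2}; Box not p there: w2:T. ✓
w2: successors {w3}; Box not p there: w3:T. ✓
w3: successors {w3}; Box not p there: w3:T. ✓
Satisfying worlds: {w1, w2, w3}.
So Box Box not p fails at the other 1 world.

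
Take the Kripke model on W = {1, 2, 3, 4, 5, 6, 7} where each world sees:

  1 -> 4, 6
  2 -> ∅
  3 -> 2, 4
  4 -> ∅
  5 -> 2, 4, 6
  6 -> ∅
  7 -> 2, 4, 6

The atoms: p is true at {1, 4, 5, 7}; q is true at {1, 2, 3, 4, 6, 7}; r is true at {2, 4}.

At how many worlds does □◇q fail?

1: successors {4, 6}; ◇q there: 4:F, 6:F. ✗
2: no successors, so □◇q holds vacuously. ✓
3: successors {2, 4}; ◇q there: 2:F, 4:F. ✗
4: no successors, so □◇q holds vacuously. ✓
5: successors {2, 4, 6}; ◇q there: 2:F, 4:F, 6:F. ✗
6: no successors, so □◇q holds vacuously. ✓
7: successors {2, 4, 6}; ◇q there: 2:F, 4:F, 6:F. ✗
Satisfying worlds: {2, 4, 6}.
So □◇q fails at the other 4 worlds.

4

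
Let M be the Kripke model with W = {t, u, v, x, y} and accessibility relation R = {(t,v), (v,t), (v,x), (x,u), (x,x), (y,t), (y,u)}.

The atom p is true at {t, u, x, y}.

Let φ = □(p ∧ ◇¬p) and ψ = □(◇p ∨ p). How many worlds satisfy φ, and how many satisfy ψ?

For □(p ∧ ◇¬p):
t: successors {v}; p ∧ ◇¬p there: v:F. ✗
u: no successors, so □(p ∧ ◇¬p) holds vacuously. ✓
v: successors {t, x}; p ∧ ◇¬p there: t:T, x:F. ✗
x: successors {u, x}; p ∧ ◇¬p there: u:F, x:F. ✗
y: successors {t, u}; p ∧ ◇¬p there: t:T, u:F. ✗
— 1 world.
For □(◇p ∨ p):
t: successors {v}; ◇p ∨ p there: v:T. ✓
u: no successors, so □(◇p ∨ p) holds vacuously. ✓
v: successors {t, x}; ◇p ∨ p there: t:T, x:T. ✓
x: successors {u, x}; ◇p ∨ p there: u:T, x:T. ✓
y: successors {t, u}; ◇p ∨ p there: t:T, u:T. ✓
— 5 worlds.

1 and 5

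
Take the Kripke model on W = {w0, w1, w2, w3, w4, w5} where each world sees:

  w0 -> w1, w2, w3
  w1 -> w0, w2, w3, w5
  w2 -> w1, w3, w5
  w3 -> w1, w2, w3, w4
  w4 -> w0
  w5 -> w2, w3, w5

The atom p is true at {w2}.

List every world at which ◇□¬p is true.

w0: successors {w1, w2, w3}; □¬p there: w1:F, w2:T, w3:F. ✓
w1: successors {w0, w2, w3, w5}; □¬p there: w0:F, w2:T, w3:F, w5:F. ✓
w2: successors {w1, w3, w5}; □¬p there: w1:F, w3:F, w5:F. ✗
w3: successors {w1, w2, w3, w4}; □¬p there: w1:F, w2:T, w3:F, w4:T. ✓
w4: successors {w0}; □¬p there: w0:F. ✗
w5: successors {w2, w3, w5}; □¬p there: w2:T, w3:F, w5:F. ✓

{w0, w1, w3, w5}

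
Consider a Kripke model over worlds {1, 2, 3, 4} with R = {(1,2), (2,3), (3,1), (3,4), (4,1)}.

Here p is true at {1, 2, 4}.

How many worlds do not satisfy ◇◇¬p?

3

1: successors {2}; ◇¬p there: 2:T. ✓
2: successors {3}; ◇¬p there: 3:F. ✗
3: successors {1, 4}; ◇¬p there: 1:F, 4:F. ✗
4: successors {1}; ◇¬p there: 1:F. ✗
Satisfying worlds: {1}.
So ◇◇¬p fails at the other 3 worlds.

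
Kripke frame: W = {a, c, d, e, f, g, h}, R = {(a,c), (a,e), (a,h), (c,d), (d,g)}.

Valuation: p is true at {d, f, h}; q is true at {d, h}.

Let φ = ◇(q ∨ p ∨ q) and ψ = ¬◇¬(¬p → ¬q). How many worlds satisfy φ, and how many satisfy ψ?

2 and 7

For ◇(q ∨ p ∨ q):
a: successors {c, e, h}; q ∨ p ∨ q there: c:F, e:F, h:T. ✓
c: successors {d}; q ∨ p ∨ q there: d:T. ✓
d: successors {g}; q ∨ p ∨ q there: g:F. ✗
e: no successors, so ◇(q ∨ p ∨ q) fails. ✗
f: no successors, so ◇(q ∨ p ∨ q) fails. ✗
g: no successors, so ◇(q ∨ p ∨ q) fails. ✗
h: no successors, so ◇(q ∨ p ∨ q) fails. ✗
— 2 worlds.
For ¬◇¬(¬p → ¬q):
a: ◇¬(¬p → ¬q) is F. ✓
c: ◇¬(¬p → ¬q) is F. ✓
d: ◇¬(¬p → ¬q) is F. ✓
e: ◇¬(¬p → ¬q) is F. ✓
f: ◇¬(¬p → ¬q) is F. ✓
g: ◇¬(¬p → ¬q) is F. ✓
h: ◇¬(¬p → ¬q) is F. ✓
— 7 worlds.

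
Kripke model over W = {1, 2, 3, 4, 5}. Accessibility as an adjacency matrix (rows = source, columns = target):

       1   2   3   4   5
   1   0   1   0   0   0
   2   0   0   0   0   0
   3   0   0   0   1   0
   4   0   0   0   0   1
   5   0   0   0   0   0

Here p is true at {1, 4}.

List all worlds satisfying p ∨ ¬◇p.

{1, 2, 4, 5}

1: p is T, ¬◇p is T. ✓
2: p is F, ¬◇p is T. ✓
3: p is F, ¬◇p is F. ✗
4: p is T, ¬◇p is T. ✓
5: p is F, ¬◇p is T. ✓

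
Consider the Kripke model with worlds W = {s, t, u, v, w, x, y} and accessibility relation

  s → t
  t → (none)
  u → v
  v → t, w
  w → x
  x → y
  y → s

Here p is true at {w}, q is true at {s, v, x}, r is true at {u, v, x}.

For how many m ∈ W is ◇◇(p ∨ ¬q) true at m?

s: successors {t}; ◇(p ∨ ¬q) there: t:F. ✗
t: no successors, so ◇◇(p ∨ ¬q) fails. ✗
u: successors {v}; ◇(p ∨ ¬q) there: v:T. ✓
v: successors {t, w}; ◇(p ∨ ¬q) there: t:F, w:F. ✗
w: successors {x}; ◇(p ∨ ¬q) there: x:T. ✓
x: successors {y}; ◇(p ∨ ¬q) there: y:F. ✗
y: successors {s}; ◇(p ∨ ¬q) there: s:T. ✓
Satisfying worlds: {u, w, y}.

3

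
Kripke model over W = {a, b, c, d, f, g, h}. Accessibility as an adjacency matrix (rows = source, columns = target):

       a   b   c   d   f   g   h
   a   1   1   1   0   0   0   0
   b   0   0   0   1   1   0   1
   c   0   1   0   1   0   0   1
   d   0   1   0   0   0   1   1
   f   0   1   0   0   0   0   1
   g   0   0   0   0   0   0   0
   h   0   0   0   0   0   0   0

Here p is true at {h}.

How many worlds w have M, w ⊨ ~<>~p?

a: <>~p is T. ✗
b: <>~p is T. ✗
c: <>~p is T. ✗
d: <>~p is T. ✗
f: <>~p is T. ✗
g: <>~p is F. ✓
h: <>~p is F. ✓
Satisfying worlds: {g, h}.

2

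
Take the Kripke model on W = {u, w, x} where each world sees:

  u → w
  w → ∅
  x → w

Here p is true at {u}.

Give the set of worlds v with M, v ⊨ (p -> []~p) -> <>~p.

{u, x}

u: p -> []~p is T, <>~p is T. ✓
w: p -> []~p is T, <>~p is F. ✗
x: p -> []~p is T, <>~p is T. ✓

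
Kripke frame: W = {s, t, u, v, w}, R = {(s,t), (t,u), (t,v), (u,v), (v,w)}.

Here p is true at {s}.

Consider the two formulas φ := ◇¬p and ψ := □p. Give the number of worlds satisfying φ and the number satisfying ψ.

4 and 1

For ◇¬p:
s: successors {t}; ¬p there: t:T. ✓
t: successors {u, v}; ¬p there: u:T, v:T. ✓
u: successors {v}; ¬p there: v:T. ✓
v: successors {w}; ¬p there: w:T. ✓
w: no successors, so ◇¬p fails. ✗
— 4 worlds.
For □p:
s: successors {t}; p there: t:F. ✗
t: successors {u, v}; p there: u:F, v:F. ✗
u: successors {v}; p there: v:F. ✗
v: successors {w}; p there: w:F. ✗
w: no successors, so □p holds vacuously. ✓
— 1 world.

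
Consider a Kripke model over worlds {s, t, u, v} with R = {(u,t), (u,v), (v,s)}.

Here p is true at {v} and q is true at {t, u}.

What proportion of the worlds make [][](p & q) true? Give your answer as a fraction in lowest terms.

3/4

s: no successors, so [][](p & q) holds vacuously. ✓
t: no successors, so [][](p & q) holds vacuously. ✓
u: successors {t, v}; [](p & q) there: t:T, v:F. ✗
v: successors {s}; [](p & q) there: s:T. ✓
That's 3 of 4 worlds, so 3/4.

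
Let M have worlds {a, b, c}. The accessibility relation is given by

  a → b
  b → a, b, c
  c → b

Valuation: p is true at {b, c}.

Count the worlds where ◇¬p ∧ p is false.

2

a: ◇¬p is F, p is F. ✗
b: ◇¬p is T, p is T. ✓
c: ◇¬p is F, p is T. ✗
Satisfying worlds: {b}.
So ◇¬p ∧ p fails at the other 2 worlds.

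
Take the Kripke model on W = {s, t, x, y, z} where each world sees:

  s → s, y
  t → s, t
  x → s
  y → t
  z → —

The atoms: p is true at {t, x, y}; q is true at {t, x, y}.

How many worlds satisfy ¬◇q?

2

s: ◇q is T. ✗
t: ◇q is T. ✗
x: ◇q is F. ✓
y: ◇q is T. ✗
z: ◇q is F. ✓
Satisfying worlds: {x, z}.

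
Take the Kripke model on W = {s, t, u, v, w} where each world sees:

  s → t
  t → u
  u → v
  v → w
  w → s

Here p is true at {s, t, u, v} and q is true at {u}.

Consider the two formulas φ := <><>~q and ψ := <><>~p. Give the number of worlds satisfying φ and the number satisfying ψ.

For <><>~q:
s: successors {t}; <>~q there: t:F. ✗
t: successors {u}; <>~q there: u:T. ✓
u: successors {v}; <>~q there: v:T. ✓
v: successors {w}; <>~q there: w:T. ✓
w: successors {s}; <>~q there: s:T. ✓
— 4 worlds.
For <><>~p:
s: successors {t}; <>~p there: t:F. ✗
t: successors {u}; <>~p there: u:F. ✗
u: successors {v}; <>~p there: v:T. ✓
v: successors {w}; <>~p there: w:F. ✗
w: successors {s}; <>~p there: s:F. ✗
— 1 world.

4 and 1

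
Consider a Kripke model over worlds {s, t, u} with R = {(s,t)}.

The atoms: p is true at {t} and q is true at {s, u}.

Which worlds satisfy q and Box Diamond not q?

{u}

s: q is T, Box Diamond not q is F. ✗
t: q is F, Box Diamond not q is T. ✗
u: q is T, Box Diamond not q is T. ✓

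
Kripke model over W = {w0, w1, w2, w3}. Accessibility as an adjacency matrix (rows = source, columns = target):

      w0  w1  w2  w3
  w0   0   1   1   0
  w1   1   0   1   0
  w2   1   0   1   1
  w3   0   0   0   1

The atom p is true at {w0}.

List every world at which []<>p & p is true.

w0: []<>p is T, p is T. ✓
w1: []<>p is F, p is F. ✗
w2: []<>p is F, p is F. ✗
w3: []<>p is F, p is F. ✗

{w0}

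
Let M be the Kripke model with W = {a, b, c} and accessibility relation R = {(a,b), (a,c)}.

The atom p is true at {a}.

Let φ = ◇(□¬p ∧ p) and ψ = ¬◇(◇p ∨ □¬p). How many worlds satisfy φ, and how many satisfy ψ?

0 and 2

For ◇(□¬p ∧ p):
a: successors {b, c}; □¬p ∧ p there: b:F, c:F. ✗
b: no successors, so ◇(□¬p ∧ p) fails. ✗
c: no successors, so ◇(□¬p ∧ p) fails. ✗
— 0 worlds.
For ¬◇(◇p ∨ □¬p):
a: ◇(◇p ∨ □¬p) is T. ✗
b: ◇(◇p ∨ □¬p) is F. ✓
c: ◇(◇p ∨ □¬p) is F. ✓
— 2 worlds.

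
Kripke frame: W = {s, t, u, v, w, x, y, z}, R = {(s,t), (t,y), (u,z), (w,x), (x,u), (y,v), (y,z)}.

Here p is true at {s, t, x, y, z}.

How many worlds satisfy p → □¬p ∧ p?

s: p is T, □¬p ∧ p is F. ✗
t: p is T, □¬p ∧ p is F. ✗
u: p is F, □¬p ∧ p is F. ✓
v: p is F, □¬p ∧ p is F. ✓
w: p is F, □¬p ∧ p is F. ✓
x: p is T, □¬p ∧ p is T. ✓
y: p is T, □¬p ∧ p is F. ✗
z: p is T, □¬p ∧ p is T. ✓
Satisfying worlds: {u, v, w, x, z}.

5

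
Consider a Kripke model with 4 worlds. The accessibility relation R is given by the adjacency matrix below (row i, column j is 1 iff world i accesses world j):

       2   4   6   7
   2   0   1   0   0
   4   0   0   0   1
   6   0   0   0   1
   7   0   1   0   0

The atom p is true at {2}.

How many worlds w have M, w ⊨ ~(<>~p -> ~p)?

2: <>~p -> ~p is F. ✓
4: <>~p -> ~p is T. ✗
6: <>~p -> ~p is T. ✗
7: <>~p -> ~p is T. ✗
Satisfying worlds: {2}.

1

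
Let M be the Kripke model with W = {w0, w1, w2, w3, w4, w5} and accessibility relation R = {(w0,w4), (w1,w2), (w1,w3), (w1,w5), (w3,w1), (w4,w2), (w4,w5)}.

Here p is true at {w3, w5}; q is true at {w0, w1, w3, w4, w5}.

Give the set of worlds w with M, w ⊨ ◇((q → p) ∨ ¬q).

{w1, w4}

w0: successors {w4}; (q → p) ∨ ¬q there: w4:F. ✗
w1: successors {w2, w3, w5}; (q → p) ∨ ¬q there: w2:T, w3:T, w5:T. ✓
w2: no successors, so ◇((q → p) ∨ ¬q) fails. ✗
w3: successors {w1}; (q → p) ∨ ¬q there: w1:F. ✗
w4: successors {w2, w5}; (q → p) ∨ ¬q there: w2:T, w5:T. ✓
w5: no successors, so ◇((q → p) ∨ ¬q) fails. ✗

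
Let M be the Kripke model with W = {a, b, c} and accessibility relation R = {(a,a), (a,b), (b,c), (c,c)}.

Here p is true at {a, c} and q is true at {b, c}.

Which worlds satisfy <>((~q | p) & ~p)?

a: successors {a, b}; (~q | p) & ~p there: a:F, b:F. ✗
b: successors {c}; (~q | p) & ~p there: c:F. ✗
c: successors {c}; (~q | p) & ~p there: c:F. ✗

∅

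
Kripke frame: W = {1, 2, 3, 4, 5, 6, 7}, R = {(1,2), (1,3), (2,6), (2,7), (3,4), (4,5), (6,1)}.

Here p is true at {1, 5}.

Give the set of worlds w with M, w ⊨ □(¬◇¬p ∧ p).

{4, 5, 7}

1: successors {2, 3}; ¬◇¬p ∧ p there: 2:F, 3:F. ✗
2: successors {6, 7}; ¬◇¬p ∧ p there: 6:F, 7:F. ✗
3: successors {4}; ¬◇¬p ∧ p there: 4:F. ✗
4: successors {5}; ¬◇¬p ∧ p there: 5:T. ✓
5: no successors, so □(¬◇¬p ∧ p) holds vacuously. ✓
6: successors {1}; ¬◇¬p ∧ p there: 1:F. ✗
7: no successors, so □(¬◇¬p ∧ p) holds vacuously. ✓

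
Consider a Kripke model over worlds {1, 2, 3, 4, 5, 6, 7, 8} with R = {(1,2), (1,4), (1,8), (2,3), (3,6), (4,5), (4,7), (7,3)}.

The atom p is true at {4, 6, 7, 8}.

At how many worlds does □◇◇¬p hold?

3

1: successors {2, 4, 8}; ◇◇¬p there: 2:F, 4:T, 8:F. ✗
2: successors {3}; ◇◇¬p there: 3:F. ✗
3: successors {6}; ◇◇¬p there: 6:F. ✗
4: successors {5, 7}; ◇◇¬p there: 5:F, 7:F. ✗
5: no successors, so □◇◇¬p holds vacuously. ✓
6: no successors, so □◇◇¬p holds vacuously. ✓
7: successors {3}; ◇◇¬p there: 3:F. ✗
8: no successors, so □◇◇¬p holds vacuously. ✓
Satisfying worlds: {5, 6, 8}.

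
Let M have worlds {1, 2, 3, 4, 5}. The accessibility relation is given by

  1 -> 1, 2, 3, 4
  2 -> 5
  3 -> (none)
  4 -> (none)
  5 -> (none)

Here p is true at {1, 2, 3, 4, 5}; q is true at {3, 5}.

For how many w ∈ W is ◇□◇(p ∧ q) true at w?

2

1: successors {1, 2, 3, 4}; □◇(p ∧ q) there: 1:F, 2:F, 3:T, 4:T. ✓
2: successors {5}; □◇(p ∧ q) there: 5:T. ✓
3: no successors, so ◇□◇(p ∧ q) fails. ✗
4: no successors, so ◇□◇(p ∧ q) fails. ✗
5: no successors, so ◇□◇(p ∧ q) fails. ✗
Satisfying worlds: {1, 2}.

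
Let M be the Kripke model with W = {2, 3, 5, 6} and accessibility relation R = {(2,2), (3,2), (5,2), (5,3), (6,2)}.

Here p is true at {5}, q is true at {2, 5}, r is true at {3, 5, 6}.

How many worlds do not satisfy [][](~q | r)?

2: successors {2}; [](~q | r) there: 2:F. ✗
3: successors {2}; [](~q | r) there: 2:F. ✗
5: successors {2, 3}; [](~q | r) there: 2:F, 3:F. ✗
6: successors {2}; [](~q | r) there: 2:F. ✗
Satisfying worlds: ∅.
So [][](~q | r) fails at the other 4 worlds.

4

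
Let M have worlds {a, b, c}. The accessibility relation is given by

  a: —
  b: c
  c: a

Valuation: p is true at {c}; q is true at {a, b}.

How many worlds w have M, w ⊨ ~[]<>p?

a: []<>p is T. ✗
b: []<>p is F. ✓
c: []<>p is F. ✓
Satisfying worlds: {b, c}.

2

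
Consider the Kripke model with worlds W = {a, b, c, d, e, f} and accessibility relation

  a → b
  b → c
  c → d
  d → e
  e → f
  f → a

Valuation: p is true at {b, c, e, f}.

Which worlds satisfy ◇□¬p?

{b, e}

a: successors {b}; □¬p there: b:F. ✗
b: successors {c}; □¬p there: c:T. ✓
c: successors {d}; □¬p there: d:F. ✗
d: successors {e}; □¬p there: e:F. ✗
e: successors {f}; □¬p there: f:T. ✓
f: successors {a}; □¬p there: a:F. ✗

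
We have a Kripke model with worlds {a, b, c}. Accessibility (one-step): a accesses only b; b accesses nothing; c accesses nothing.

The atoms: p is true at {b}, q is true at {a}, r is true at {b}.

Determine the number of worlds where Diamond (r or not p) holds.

1

a: successors {b}; r or not p there: b:T. ✓
b: no successors, so Diamond (r or not p) fails. ✗
c: no successors, so Diamond (r or not p) fails. ✗
Satisfying worlds: {a}.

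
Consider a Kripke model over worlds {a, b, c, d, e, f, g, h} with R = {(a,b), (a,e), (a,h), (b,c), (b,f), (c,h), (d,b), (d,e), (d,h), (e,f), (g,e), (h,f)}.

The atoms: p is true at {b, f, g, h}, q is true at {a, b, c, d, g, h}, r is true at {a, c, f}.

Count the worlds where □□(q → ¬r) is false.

2

a: successors {b, e, h}; □(q → ¬r) there: b:F, e:T, h:T. ✗
b: successors {c, f}; □(q → ¬r) there: c:T, f:T. ✓
c: successors {h}; □(q → ¬r) there: h:T. ✓
d: successors {b, e, h}; □(q → ¬r) there: b:F, e:T, h:T. ✗
e: successors {f}; □(q → ¬r) there: f:T. ✓
f: no successors, so □□(q → ¬r) holds vacuously. ✓
g: successors {e}; □(q → ¬r) there: e:T. ✓
h: successors {f}; □(q → ¬r) there: f:T. ✓
Satisfying worlds: {b, c, e, f, g, h}.
So □□(q → ¬r) fails at the other 2 worlds.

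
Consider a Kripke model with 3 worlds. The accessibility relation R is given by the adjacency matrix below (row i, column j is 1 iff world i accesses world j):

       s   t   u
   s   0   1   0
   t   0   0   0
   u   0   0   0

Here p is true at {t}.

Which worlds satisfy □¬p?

s: successors {t}; ¬p there: t:F. ✗
t: no successors, so □¬p holds vacuously. ✓
u: no successors, so □¬p holds vacuously. ✓

{t, u}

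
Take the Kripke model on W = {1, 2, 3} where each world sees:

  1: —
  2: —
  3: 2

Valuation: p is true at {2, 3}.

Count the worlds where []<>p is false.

1: no successors, so []<>p holds vacuously. ✓
2: no successors, so []<>p holds vacuously. ✓
3: successors {2}; <>p there: 2:F. ✗
Satisfying worlds: {1, 2}.
So []<>p fails at the other 1 world.

1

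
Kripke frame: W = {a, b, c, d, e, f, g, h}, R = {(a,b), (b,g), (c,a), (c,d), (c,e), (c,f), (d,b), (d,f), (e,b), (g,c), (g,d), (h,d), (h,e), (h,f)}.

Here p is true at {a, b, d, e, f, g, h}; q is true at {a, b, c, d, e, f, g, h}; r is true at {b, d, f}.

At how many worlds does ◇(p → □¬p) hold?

a: successors {b}; p → □¬p there: b:F. ✗
b: successors {g}; p → □¬p there: g:F. ✗
c: successors {a, d, e, f}; p → □¬p there: a:F, d:F, e:F, f:T. ✓
d: successors {b, f}; p → □¬p there: b:F, f:T. ✓
e: successors {b}; p → □¬p there: b:F. ✗
f: no successors, so ◇(p → □¬p) fails. ✗
g: successors {c, d}; p → □¬p there: c:T, d:F. ✓
h: successors {d, e, f}; p → □¬p there: d:F, e:F, f:T. ✓
Satisfying worlds: {c, d, g, h}.

4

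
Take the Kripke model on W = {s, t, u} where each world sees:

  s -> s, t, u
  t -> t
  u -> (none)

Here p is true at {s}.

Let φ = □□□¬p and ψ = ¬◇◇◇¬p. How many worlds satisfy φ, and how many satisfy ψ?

2 and 1

For □□□¬p:
s: successors {s, t, u}; □□¬p there: s:F, t:T, u:T. ✗
t: successors {t}; □□¬p there: t:T. ✓
u: no successors, so □□□¬p holds vacuously. ✓
— 2 worlds.
For ¬◇◇◇¬p:
s: ◇◇◇¬p is T. ✗
t: ◇◇◇¬p is T. ✗
u: ◇◇◇¬p is F. ✓
— 1 world.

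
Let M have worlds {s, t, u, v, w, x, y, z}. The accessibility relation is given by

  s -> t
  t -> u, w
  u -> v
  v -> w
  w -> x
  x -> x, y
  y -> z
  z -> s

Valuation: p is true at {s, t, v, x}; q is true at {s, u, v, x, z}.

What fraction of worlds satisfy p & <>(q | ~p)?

s: p is T, <>(q | ~p) is F. ✗
t: p is T, <>(q | ~p) is T. ✓
u: p is F, <>(q | ~p) is T. ✗
v: p is T, <>(q | ~p) is T. ✓
w: p is F, <>(q | ~p) is T. ✗
x: p is T, <>(q | ~p) is T. ✓
y: p is F, <>(q | ~p) is T. ✗
z: p is F, <>(q | ~p) is T. ✗
That's 3 of 8 worlds, so 3/8.

3/8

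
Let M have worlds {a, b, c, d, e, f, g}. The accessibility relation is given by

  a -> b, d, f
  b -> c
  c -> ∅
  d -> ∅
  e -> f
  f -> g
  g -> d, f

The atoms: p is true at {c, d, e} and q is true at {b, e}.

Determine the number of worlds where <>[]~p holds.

4

a: successors {b, d, f}; []~p there: b:F, d:T, f:T. ✓
b: successors {c}; []~p there: c:T. ✓
c: no successors, so <>[]~p fails. ✗
d: no successors, so <>[]~p fails. ✗
e: successors {f}; []~p there: f:T. ✓
f: successors {g}; []~p there: g:F. ✗
g: successors {d, f}; []~p there: d:T, f:T. ✓
Satisfying worlds: {a, b, e, g}.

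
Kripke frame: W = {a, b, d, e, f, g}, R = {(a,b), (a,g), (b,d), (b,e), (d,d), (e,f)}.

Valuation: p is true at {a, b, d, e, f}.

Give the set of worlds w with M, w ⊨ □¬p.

a: successors {b, g}; ¬p there: b:F, g:T. ✗
b: successors {d, e}; ¬p there: d:F, e:F. ✗
d: successors {d}; ¬p there: d:F. ✗
e: successors {f}; ¬p there: f:F. ✗
f: no successors, so □¬p holds vacuously. ✓
g: no successors, so □¬p holds vacuously. ✓

{f, g}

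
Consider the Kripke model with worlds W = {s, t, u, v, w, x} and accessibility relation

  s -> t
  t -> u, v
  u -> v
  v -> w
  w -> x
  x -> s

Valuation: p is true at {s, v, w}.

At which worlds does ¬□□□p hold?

s: □□□p is T. ✗
t: □□□p is F. ✓
u: □□□p is F. ✓
v: □□□p is T. ✗
w: □□□p is F. ✓
x: □□□p is F. ✓

{t, u, w, x}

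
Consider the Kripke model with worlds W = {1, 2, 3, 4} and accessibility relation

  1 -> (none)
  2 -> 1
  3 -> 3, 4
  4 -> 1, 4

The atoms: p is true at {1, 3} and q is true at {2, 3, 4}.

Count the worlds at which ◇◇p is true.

2

1: no successors, so ◇◇p fails. ✗
2: successors {1}; ◇p there: 1:F. ✗
3: successors {3, 4}; ◇p there: 3:T, 4:T. ✓
4: successors {1, 4}; ◇p there: 1:F, 4:T. ✓
Satisfying worlds: {3, 4}.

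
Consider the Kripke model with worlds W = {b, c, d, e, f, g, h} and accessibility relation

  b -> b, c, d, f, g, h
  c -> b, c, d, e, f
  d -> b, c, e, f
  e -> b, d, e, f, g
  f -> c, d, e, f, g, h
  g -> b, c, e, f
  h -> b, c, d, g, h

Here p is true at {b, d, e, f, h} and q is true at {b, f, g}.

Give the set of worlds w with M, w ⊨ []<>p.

b: successors {b, c, d, f, g, h}; <>p there: b:T, c:T, d:T, f:T, g:T, h:T. ✓
c: successors {b, c, d, e, f}; <>p there: b:T, c:T, d:T, e:T, f:T. ✓
d: successors {b, c, e, f}; <>p there: b:T, c:T, e:T, f:T. ✓
e: successors {b, d, e, f, g}; <>p there: b:T, d:T, e:T, f:T, g:T. ✓
f: successors {c, d, e, f, g, h}; <>p there: c:T, d:T, e:T, f:T, g:T, h:T. ✓
g: successors {b, c, e, f}; <>p there: b:T, c:T, e:T, f:T. ✓
h: successors {b, c, d, g, h}; <>p there: b:T, c:T, d:T, g:T, h:T. ✓

{b, c, d, e, f, g, h}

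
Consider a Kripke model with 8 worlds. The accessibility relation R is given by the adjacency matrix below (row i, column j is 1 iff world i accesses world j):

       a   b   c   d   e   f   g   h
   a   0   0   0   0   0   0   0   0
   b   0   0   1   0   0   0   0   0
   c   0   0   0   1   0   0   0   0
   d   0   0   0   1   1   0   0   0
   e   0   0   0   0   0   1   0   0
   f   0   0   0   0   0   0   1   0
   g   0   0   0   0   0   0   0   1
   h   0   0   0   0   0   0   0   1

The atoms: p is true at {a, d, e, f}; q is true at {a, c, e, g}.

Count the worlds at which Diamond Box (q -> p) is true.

a: no successors, so Diamond Box (q -> p) fails. ✗
b: successors {c}; Box (q -> p) there: c:T. ✓
c: successors {d}; Box (q -> p) there: d:T. ✓
d: successors {d, e}; Box (q -> p) there: d:T, e:T. ✓
e: successors {f}; Box (q -> p) there: f:F. ✗
f: successors {g}; Box (q -> p) there: g:T. ✓
g: successors {h}; Box (q -> p) there: h:T. ✓
h: successors {h}; Box (q -> p) there: h:T. ✓
Satisfying worlds: {b, c, d, f, g, h}.

6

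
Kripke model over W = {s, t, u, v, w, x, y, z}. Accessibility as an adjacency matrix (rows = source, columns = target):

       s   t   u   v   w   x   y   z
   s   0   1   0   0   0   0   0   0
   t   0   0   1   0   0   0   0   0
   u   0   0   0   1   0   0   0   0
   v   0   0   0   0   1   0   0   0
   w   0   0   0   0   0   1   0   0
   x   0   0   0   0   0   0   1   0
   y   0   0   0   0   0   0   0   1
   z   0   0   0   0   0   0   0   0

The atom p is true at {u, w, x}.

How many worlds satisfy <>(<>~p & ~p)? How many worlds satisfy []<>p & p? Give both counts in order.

1 and 1

For <>(<>~p & ~p):
s: successors {t}; <>~p & ~p there: t:F. ✗
t: successors {u}; <>~p & ~p there: u:F. ✗
u: successors {v}; <>~p & ~p there: v:F. ✗
v: successors {w}; <>~p & ~p there: w:F. ✗
w: successors {x}; <>~p & ~p there: x:F. ✗
x: successors {y}; <>~p & ~p there: y:T. ✓
y: successors {z}; <>~p & ~p there: z:F. ✗
z: no successors, so <>(<>~p & ~p) fails. ✗
— 1 world.
For []<>p & p:
s: []<>p is T, p is F. ✗
t: []<>p is F, p is F. ✗
u: []<>p is T, p is T. ✓
v: []<>p is T, p is F. ✗
w: []<>p is F, p is T. ✗
x: []<>p is F, p is T. ✗
y: []<>p is F, p is F. ✗
z: []<>p is T, p is F. ✗
— 1 world.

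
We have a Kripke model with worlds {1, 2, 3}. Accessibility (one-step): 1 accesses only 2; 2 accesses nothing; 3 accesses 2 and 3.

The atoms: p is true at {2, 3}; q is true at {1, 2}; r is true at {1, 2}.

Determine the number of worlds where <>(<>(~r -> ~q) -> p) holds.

1: successors {2}; <>(~r -> ~q) -> p there: 2:T. ✓
2: no successors, so <>(<>(~r -> ~q) -> p) fails. ✗
3: successors {2, 3}; <>(~r -> ~q) -> p there: 2:T, 3:T. ✓
Satisfying worlds: {1, 3}.

2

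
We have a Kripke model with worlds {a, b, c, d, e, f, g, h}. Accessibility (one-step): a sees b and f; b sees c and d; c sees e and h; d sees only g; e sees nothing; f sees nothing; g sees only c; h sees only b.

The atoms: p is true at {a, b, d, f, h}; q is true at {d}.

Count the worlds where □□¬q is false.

2

a: successors {b, f}; □¬q there: b:F, f:T. ✗
b: successors {c, d}; □¬q there: c:T, d:T. ✓
c: successors {e, h}; □¬q there: e:T, h:T. ✓
d: successors {g}; □¬q there: g:T. ✓
e: no successors, so □□¬q holds vacuously. ✓
f: no successors, so □□¬q holds vacuously. ✓
g: successors {c}; □¬q there: c:T. ✓
h: successors {b}; □¬q there: b:F. ✗
Satisfying worlds: {b, c, d, e, f, g}.
So □□¬q fails at the other 2 worlds.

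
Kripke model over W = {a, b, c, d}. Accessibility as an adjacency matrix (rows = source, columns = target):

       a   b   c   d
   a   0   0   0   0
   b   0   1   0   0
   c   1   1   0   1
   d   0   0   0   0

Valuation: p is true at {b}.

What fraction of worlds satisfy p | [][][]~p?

3/4

a: p is F, [][][]~p is T. ✓
b: p is T, [][][]~p is F. ✓
c: p is F, [][][]~p is F. ✗
d: p is F, [][][]~p is T. ✓
That's 3 of 4 worlds, so 3/4.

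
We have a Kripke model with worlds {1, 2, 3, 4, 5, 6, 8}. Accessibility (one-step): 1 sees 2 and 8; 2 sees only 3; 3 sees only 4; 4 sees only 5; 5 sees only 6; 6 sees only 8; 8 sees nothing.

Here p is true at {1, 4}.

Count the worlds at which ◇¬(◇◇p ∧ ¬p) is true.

1: successors {2, 8}; ¬(◇◇p ∧ ¬p) there: 2:F, 8:T. ✓
2: successors {3}; ¬(◇◇p ∧ ¬p) there: 3:T. ✓
3: successors {4}; ¬(◇◇p ∧ ¬p) there: 4:T. ✓
4: successors {5}; ¬(◇◇p ∧ ¬p) there: 5:T. ✓
5: successors {6}; ¬(◇◇p ∧ ¬p) there: 6:T. ✓
6: successors {8}; ¬(◇◇p ∧ ¬p) there: 8:T. ✓
8: no successors, so ◇¬(◇◇p ∧ ¬p) fails. ✗
Satisfying worlds: {1, 2, 3, 4, 5, 6}.

6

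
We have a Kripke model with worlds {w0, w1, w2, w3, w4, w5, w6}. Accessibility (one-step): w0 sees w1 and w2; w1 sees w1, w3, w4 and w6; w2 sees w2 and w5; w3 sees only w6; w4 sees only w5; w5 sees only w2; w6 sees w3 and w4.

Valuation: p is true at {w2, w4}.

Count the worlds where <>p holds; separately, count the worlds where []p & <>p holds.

5 and 1

For <>p:
w0: successors {w1, w2}; p there: w1:F, w2:T. ✓
w1: successors {w1, w3, w4, w6}; p there: w1:F, w3:F, w4:T, w6:F. ✓
w2: successors {w2, w5}; p there: w2:T, w5:F. ✓
w3: successors {w6}; p there: w6:F. ✗
w4: successors {w5}; p there: w5:F. ✗
w5: successors {w2}; p there: w2:T. ✓
w6: successors {w3, w4}; p there: w3:F, w4:T. ✓
— 5 worlds.
For []p & <>p:
w0: []p is F, <>p is T. ✗
w1: []p is F, <>p is T. ✗
w2: []p is F, <>p is T. ✗
w3: []p is F, <>p is F. ✗
w4: []p is F, <>p is F. ✗
w5: []p is T, <>p is T. ✓
w6: []p is F, <>p is T. ✗
— 1 world.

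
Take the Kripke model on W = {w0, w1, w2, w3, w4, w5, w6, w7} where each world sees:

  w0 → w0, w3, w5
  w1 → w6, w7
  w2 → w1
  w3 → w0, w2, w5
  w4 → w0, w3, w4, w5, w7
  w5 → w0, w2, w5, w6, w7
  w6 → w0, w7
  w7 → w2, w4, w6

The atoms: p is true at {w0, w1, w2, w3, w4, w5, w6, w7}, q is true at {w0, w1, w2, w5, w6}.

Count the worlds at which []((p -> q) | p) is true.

8

w0: successors {w0, w3, w5}; (p -> q) | p there: w0:T, w3:T, w5:T. ✓
w1: successors {w6, w7}; (p -> q) | p there: w6:T, w7:T. ✓
w2: successors {w1}; (p -> q) | p there: w1:T. ✓
w3: successors {w0, w2, w5}; (p -> q) | p there: w0:T, w2:T, w5:T. ✓
w4: successors {w0, w3, w4, w5, w7}; (p -> q) | p there: w0:T, w3:T, w4:T, w5:T, w7:T. ✓
w5: successors {w0, w2, w5, w6, w7}; (p -> q) | p there: w0:T, w2:T, w5:T, w6:T, w7:T. ✓
w6: successors {w0, w7}; (p -> q) | p there: w0:T, w7:T. ✓
w7: successors {w2, w4, w6}; (p -> q) | p there: w2:T, w4:T, w6:T. ✓
Satisfying worlds: {w0, w1, w2, w3, w4, w5, w6, w7}.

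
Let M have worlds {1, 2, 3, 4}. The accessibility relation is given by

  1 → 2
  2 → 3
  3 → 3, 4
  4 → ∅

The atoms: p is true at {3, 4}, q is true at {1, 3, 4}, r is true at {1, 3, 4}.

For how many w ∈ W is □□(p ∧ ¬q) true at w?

1

1: successors {2}; □(p ∧ ¬q) there: 2:F. ✗
2: successors {3}; □(p ∧ ¬q) there: 3:F. ✗
3: successors {3, 4}; □(p ∧ ¬q) there: 3:F, 4:T. ✗
4: no successors, so □□(p ∧ ¬q) holds vacuously. ✓
Satisfying worlds: {4}.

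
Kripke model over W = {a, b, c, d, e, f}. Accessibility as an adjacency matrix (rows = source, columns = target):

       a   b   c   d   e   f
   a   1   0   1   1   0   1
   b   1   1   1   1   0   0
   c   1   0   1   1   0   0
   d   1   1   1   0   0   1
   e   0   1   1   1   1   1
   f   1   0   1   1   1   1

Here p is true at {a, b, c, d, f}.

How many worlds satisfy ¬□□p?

4

a: □□p is F. ✓
b: □□p is T. ✗
c: □□p is T. ✗
d: □□p is F. ✓
e: □□p is F. ✓
f: □□p is F. ✓
Satisfying worlds: {a, d, e, f}.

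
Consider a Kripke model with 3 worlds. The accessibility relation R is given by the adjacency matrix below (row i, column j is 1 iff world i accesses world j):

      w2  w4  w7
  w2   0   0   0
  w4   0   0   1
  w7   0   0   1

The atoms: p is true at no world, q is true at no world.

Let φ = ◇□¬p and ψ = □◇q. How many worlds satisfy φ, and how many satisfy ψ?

For ◇□¬p:
w2: no successors, so ◇□¬p fails. ✗
w4: successors {w7}; □¬p there: w7:T. ✓
w7: successors {w7}; □¬p there: w7:T. ✓
— 2 worlds.
For □◇q:
w2: no successors, so □◇q holds vacuously. ✓
w4: successors {w7}; ◇q there: w7:F. ✗
w7: successors {w7}; ◇q there: w7:F. ✗
— 1 world.

2 and 1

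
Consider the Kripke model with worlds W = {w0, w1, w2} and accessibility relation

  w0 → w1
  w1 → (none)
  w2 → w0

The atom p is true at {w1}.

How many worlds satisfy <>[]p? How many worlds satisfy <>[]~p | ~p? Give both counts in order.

2 and 2

For <>[]p:
w0: successors {w1}; []p there: w1:T. ✓
w1: no successors, so <>[]p fails. ✗
w2: successors {w0}; []p there: w0:T. ✓
— 2 worlds.
For <>[]~p | ~p:
w0: <>[]~p is T, ~p is T. ✓
w1: <>[]~p is F, ~p is F. ✗
w2: <>[]~p is F, ~p is T. ✓
— 2 worlds.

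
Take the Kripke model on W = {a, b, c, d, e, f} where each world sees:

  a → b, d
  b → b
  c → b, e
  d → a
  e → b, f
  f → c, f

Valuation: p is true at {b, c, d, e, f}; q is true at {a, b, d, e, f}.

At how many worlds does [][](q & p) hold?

a: successors {b, d}; [](q & p) there: b:T, d:F. ✗
b: successors {b}; [](q & p) there: b:T. ✓
c: successors {b, e}; [](q & p) there: b:T, e:T. ✓
d: successors {a}; [](q & p) there: a:T. ✓
e: successors {b, f}; [](q & p) there: b:T, f:F. ✗
f: successors {c, f}; [](q & p) there: c:T, f:F. ✗
Satisfying worlds: {b, c, d}.

3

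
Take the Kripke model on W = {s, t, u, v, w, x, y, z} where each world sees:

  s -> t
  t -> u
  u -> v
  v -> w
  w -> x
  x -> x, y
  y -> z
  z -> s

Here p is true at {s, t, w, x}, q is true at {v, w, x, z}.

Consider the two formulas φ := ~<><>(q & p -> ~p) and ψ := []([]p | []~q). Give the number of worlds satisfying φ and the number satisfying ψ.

2 and 5

For ~<><>(q & p -> ~p):
s: <><>(q & p -> ~p) is T. ✗
t: <><>(q & p -> ~p) is T. ✗
u: <><>(q & p -> ~p) is F. ✓
v: <><>(q & p -> ~p) is F. ✓
w: <><>(q & p -> ~p) is T. ✗
x: <><>(q & p -> ~p) is T. ✗
y: <><>(q & p -> ~p) is T. ✗
z: <><>(q & p -> ~p) is T. ✗
— 2 worlds.
For []([]p | []~q):
s: successors {t}; []p | []~q there: t:T. ✓
t: successors {u}; []p | []~q there: u:F. ✗
u: successors {v}; []p | []~q there: v:T. ✓
v: successors {w}; []p | []~q there: w:T. ✓
w: successors {x}; []p | []~q there: x:F. ✗
x: successors {x, y}; []p | []~q there: x:F, y:F. ✗
y: successors {z}; []p | []~q there: z:T. ✓
z: successors {s}; []p | []~q there: s:T. ✓
— 5 worlds.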